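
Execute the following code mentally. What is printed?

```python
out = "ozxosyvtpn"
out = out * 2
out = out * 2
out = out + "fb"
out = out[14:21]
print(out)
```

syvtpno

repeat ×2 → 'ozxosyvtpnozxosyvtpn'
repeat ×2 → 'ozxosyvtpnozxosyvtpnozxosyvtpnozxosyvtpn'
+ 'fb' → 'ozxosyvtpnozxosyvtpnozxosyvtpnozxosyvtpnfb'
slice [14:21] → 'syvtpno'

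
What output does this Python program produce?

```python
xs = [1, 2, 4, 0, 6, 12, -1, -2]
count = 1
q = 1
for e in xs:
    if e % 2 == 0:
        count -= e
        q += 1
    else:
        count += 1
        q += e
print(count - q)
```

e=1: not even, count = 1+1 = 2; q=2
e=2: even, count = 2-2 = 0; q=3
e=4: even, count = 0-4 = -4; q=4
e=0: even, count = (-4)-0 = -4; q=5
e=6: even, count = (-4)-6 = -10; q=6
e=12: even, count = (-10)-12 = -22; q=7
e=-1: not even, count = (-22)+1 = -21; q=6
e=-2: even, count = (-21)-(-2) = -19; q=7
count-q = (-19)-7 = -26

-26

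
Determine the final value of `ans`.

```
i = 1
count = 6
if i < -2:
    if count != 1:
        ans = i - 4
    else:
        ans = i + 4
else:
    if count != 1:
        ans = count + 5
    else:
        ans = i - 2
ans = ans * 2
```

22

i=1, count=6
i < -2 is False; count != 1 is True
→ ans = count + 5 = 11
ans = 11*2 = 22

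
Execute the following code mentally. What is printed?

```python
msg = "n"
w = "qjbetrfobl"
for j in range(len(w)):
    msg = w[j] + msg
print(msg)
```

j=0: prepend 'q' → 'qn'
j=1: prepend 'j' → 'jqn'
j=2: prepend 'b' → 'bjqn'
j=3: prepend 'e' → 'ebjqn'
j=4: prepend 't' → 'tebjqn'
j=5: prepend 'r' → 'rtebjqn'
j=6: prepend 'f' → 'frtebjqn'
j=7: prepend 'o' → 'ofrtebjqn'
j=8: prepend 'b' → 'bofrtebjqn'
j=9: prepend 'l' → 'lbofrtebjqn'

lbofrtebjqn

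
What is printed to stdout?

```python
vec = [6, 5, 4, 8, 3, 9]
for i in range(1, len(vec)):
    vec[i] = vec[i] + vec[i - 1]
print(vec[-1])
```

i=1: vec[1] = 5+6 = 11 → [6, 11, 4, 8, 3, 9]
i=2: vec[2] = 4+11 = 15 → [6, 11, 15, 8, 3, 9]
i=3: vec[3] = 8+15 = 23 → [6, 11, 15, 23, 3, 9]
i=4: vec[4] = 3+23 = 26 → [6, 11, 15, 23, 26, 9]
i=5: vec[5] = 9+26 = 35 → [6, 11, 15, 23, 26, 35]

35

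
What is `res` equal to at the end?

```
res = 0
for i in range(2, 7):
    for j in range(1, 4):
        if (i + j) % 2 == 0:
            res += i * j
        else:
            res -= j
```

i=2,j=1: odd sum, res = 0-1 = -1
i=2,j=2: even sum, res = (-1)+4 = 3
i=2,j=3: odd sum, res = 3-3 = 0
i=3,j=1: even sum, res = 0+3 = 3
i=3,j=2: odd sum, res = 3-2 = 1
i=3,j=3: even sum, res = 1+9 = 10
i=4,j=1: odd sum, res = 10-1 = 9
i=4,j=2: even sum, res = 9+8 = 17
i=4,j=3: odd sum, res = 17-3 = 14
i=5,j=1: even sum, res = 14+5 = 19
i=5,j=2: odd sum, res = 19-2 = 17
i=5,j=3: even sum, res = 17+15 = 32
i=6,j=1: odd sum, res = 32-1 = 31
i=6,j=2: even sum, res = 31+12 = 43
i=6,j=3: odd sum, res = 43-3 = 40

40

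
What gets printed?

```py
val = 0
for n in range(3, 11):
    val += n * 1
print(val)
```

52

n=3: val = 0+3*1 = 3
n=4: val = 3+4*1 = 7
n=5: val = 7+5*1 = 12
n=6: val = 12+6*1 = 18
n=7: val = 18+7*1 = 25
n=8: val = 25+8*1 = 33
n=9: val = 33+9*1 = 42
n=10: val = 42+10*1 = 52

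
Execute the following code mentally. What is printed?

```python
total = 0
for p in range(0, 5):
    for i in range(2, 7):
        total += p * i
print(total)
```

p=0,i=2: total = 0+0 = 0
p=0,i=3: total = 0+0 = 0
p=0,i=4: total = 0+0 = 0
p=0,i=5: total = 0+0 = 0
p=0,i=6: total = 0+0 = 0
p=1,i=2: total = 0+2 = 2
p=1,i=3: total = 2+3 = 5
p=1,i=4: total = 5+4 = 9
p=1,i=5: total = 9+5 = 14
p=1,i=6: total = 14+6 = 20
p=2,i=2: total = 20+4 = 24
p=2,i=3: total = 24+6 = 30
p=2,i=4: total = 30+8 = 38
p=2,i=5: total = 38+10 = 48
p=2,i=6: total = 48+12 = 60
p=3,i=2: total = 60+6 = 66
p=3,i=3: total = 66+9 = 75
p=3,i=4: total = 75+12 = 87
p=3,i=5: total = 87+15 = 102
p=3,i=6: total = 102+18 = 120
p=4,i=2: total = 120+8 = 128
p=4,i=3: total = 128+12 = 140
p=4,i=4: total = 140+16 = 156
p=4,i=5: total = 156+20 = 176
p=4,i=6: total = 176+24 = 200

200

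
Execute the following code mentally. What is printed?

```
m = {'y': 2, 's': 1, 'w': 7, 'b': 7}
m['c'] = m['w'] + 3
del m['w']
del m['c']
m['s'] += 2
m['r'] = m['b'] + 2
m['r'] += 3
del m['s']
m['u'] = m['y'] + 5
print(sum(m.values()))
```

m['c'] = m['w']+3 = 10 → {'y': 2, 's': 1, 'w': 7, 'b': 7, 'c': 10}
del 'w' → {'y': 2, 's': 1, 'b': 7, 'c': 10}
del 'c' → {'y': 2, 's': 1, 'b': 7}
m['s'] = 1+2 = 3 → {'y': 2, 's': 3, 'b': 7}
m['r'] = m['b']+2 = 9 → {'y': 2, 's': 3, 'b': 7, 'r': 9}
m['r'] = 9+3 = 12 → {'y': 2, 's': 3, 'b': 7, 'r': 12}
del 's' → {'y': 2, 'b': 7, 'r': 12}
m['u'] = m['y']+5 = 7 → {'y': 2, 'b': 7, 'r': 12, 'u': 7}
sum of values = 28

28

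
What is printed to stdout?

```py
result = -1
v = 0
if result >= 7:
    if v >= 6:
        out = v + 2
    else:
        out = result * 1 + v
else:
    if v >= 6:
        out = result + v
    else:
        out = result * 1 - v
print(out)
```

-1

result=-1, v=0
result >= 7 is False; v >= 6 is False
→ out = result * 1 - v = -1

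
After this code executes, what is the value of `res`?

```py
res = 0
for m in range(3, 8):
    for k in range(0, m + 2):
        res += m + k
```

295

m=3,k=0: res = 0+3 = 3
m=3,k=1: res = 3+4 = 7
m=3,k=2: res = 7+5 = 12
m=3,k=3: res = 12+6 = 18
m=3,k=4: res = 18+7 = 25
m=4,k=0: res = 25+4 = 29
m=4,k=1: res = 29+5 = 34
m=4,k=2: res = 34+6 = 40
m=4,k=3: res = 40+7 = 47
m=4,k=4: res = 47+8 = 55
m=4,k=5: res = 55+9 = 64
m=5,k=0: res = 64+5 = 69
m=5,k=1: res = 69+6 = 75
m=5,k=2: res = 75+7 = 82
m=5,k=3: res = 82+8 = 90
m=5,k=4: res = 90+9 = 99
m=5,k=5: res = 99+10 = 109
m=5,k=6: res = 109+11 = 120
m=6,k=0: res = 120+6 = 126
m=6,k=1: res = 126+7 = 133
m=6,k=2: res = 133+8 = 141
m=6,k=3: res = 141+9 = 150
m=6,k=4: res = 150+10 = 160
m=6,k=5: res = 160+11 = 171
m=6,k=6: res = 171+12 = 183
m=6,k=7: res = 183+13 = 196
m=7,k=0: res = 196+7 = 203
m=7,k=1: res = 203+8 = 211
m=7,k=2: res = 211+9 = 220
m=7,k=3: res = 220+10 = 230
m=7,k=4: res = 230+11 = 241
m=7,k=5: res = 241+12 = 253
m=7,k=6: res = 253+13 = 266
m=7,k=7: res = 266+14 = 280
m=7,k=8: res = 280+15 = 295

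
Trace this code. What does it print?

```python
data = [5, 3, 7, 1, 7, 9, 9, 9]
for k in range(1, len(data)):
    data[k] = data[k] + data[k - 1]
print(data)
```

k=1: data[1] = 3+5 = 8 → [5, 8, 7, 1, 7, 9, 9, 9]
k=2: data[2] = 7+8 = 15 → [5, 8, 15, 1, 7, 9, 9, 9]
k=3: data[3] = 1+15 = 16 → [5, 8, 15, 16, 7, 9, 9, 9]
k=4: data[4] = 7+16 = 23 → [5, 8, 15, 16, 23, 9, 9, 9]
k=5: data[5] = 9+23 = 32 → [5, 8, 15, 16, 23, 32, 9, 9]
k=6: data[6] = 9+32 = 41 → [5, 8, 15, 16, 23, 32, 41, 9]
k=7: data[7] = 9+41 = 50 → [5, 8, 15, 16, 23, 32, 41, 50]

[5, 8, 15, 16, 23, 32, 41, 50]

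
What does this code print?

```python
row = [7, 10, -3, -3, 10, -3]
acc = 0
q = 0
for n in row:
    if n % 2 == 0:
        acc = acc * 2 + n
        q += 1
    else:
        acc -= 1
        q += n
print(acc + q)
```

n=7: not even, acc = 0-1 = -1; q=7
n=10: even, acc = (-1)*2+10 = 8; q=8
n=-3: not even, acc = 8-1 = 7; q=5
n=-3: not even, acc = 7-1 = 6; q=2
n=10: even, acc = 6*2+10 = 22; q=3
n=-3: not even, acc = 22-1 = 21; q=0
acc+q = 21+0 = 21

21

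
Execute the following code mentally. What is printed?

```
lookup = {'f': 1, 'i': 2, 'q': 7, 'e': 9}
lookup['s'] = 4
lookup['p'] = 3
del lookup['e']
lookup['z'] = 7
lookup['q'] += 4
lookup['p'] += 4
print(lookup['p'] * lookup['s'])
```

lookup['s'] = 4 → {'f': 1, 'i': 2, 'q': 7, 'e': 9, 's': 4}
lookup['p'] = 3 → {'f': 1, 'i': 2, 'q': 7, 'e': 9, 's': 4, 'p': 3}
del 'e' → {'f': 1, 'i': 2, 'q': 7, 's': 4, 'p': 3}
lookup['z'] = 7 → {'f': 1, 'i': 2, 'q': 7, 's': 4, 'p': 3, 'z': 7}
lookup['q'] = 7+4 = 11 → {'f': 1, 'i': 2, 'q': 11, 's': 4, 'p': 3, 'z': 7}
lookup['p'] = 3+4 = 7 → {'f': 1, 'i': 2, 'q': 11, 's': 4, 'p': 7, 'z': 7}
lookup['p']*lookup['s'] = 7*4 = 28

28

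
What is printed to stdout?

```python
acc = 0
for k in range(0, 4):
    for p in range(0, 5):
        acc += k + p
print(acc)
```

70

k=0,p=0: acc = 0+0 = 0
k=0,p=1: acc = 0+1 = 1
k=0,p=2: acc = 1+2 = 3
k=0,p=3: acc = 3+3 = 6
k=0,p=4: acc = 6+4 = 10
k=1,p=0: acc = 10+1 = 11
k=1,p=1: acc = 11+2 = 13
k=1,p=2: acc = 13+3 = 16
k=1,p=3: acc = 16+4 = 20
k=1,p=4: acc = 20+5 = 25
k=2,p=0: acc = 25+2 = 27
k=2,p=1: acc = 27+3 = 30
k=2,p=2: acc = 30+4 = 34
k=2,p=3: acc = 34+5 = 39
k=2,p=4: acc = 39+6 = 45
k=3,p=0: acc = 45+3 = 48
k=3,p=1: acc = 48+4 = 52
k=3,p=2: acc = 52+5 = 57
k=3,p=3: acc = 57+6 = 63
k=3,p=4: acc = 63+7 = 70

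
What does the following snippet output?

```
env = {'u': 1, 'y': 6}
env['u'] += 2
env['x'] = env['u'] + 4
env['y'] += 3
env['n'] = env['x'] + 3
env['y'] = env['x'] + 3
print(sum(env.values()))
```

env['u'] = 1+2 = 3 → {'u': 3, 'y': 6}
env['x'] = env['u']+4 = 7 → {'u': 3, 'y': 6, 'x': 7}
env['y'] = 6+3 = 9 → {'u': 3, 'y': 9, 'x': 7}
env['n'] = env['x']+3 = 10 → {'u': 3, 'y': 9, 'x': 7, 'n': 10}
env['y'] = env['x']+3 = 10 → {'u': 3, 'y': 10, 'x': 7, 'n': 10}
sum of values = 30

30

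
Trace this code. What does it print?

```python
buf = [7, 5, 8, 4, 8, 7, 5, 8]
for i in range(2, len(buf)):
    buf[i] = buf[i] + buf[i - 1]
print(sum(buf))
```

181

i=2: buf[2] = 8+5 = 13 → [7, 5, 13, 4, 8, 7, 5, 8]
i=3: buf[3] = 4+13 = 17 → [7, 5, 13, 17, 8, 7, 5, 8]
i=4: buf[4] = 8+17 = 25 → [7, 5, 13, 17, 25, 7, 5, 8]
i=5: buf[5] = 7+25 = 32 → [7, 5, 13, 17, 25, 32, 5, 8]
i=6: buf[6] = 5+32 = 37 → [7, 5, 13, 17, 25, 32, 37, 8]
i=7: buf[7] = 8+37 = 45 → [7, 5, 13, 17, 25, 32, 37, 45]
sum = 181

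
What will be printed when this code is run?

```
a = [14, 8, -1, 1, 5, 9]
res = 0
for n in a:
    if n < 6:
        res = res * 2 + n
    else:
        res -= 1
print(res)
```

-14

n=14: not <6, res = 0-1 = -1
n=8: not <6, res = (-1)-1 = -2
n=-1: <6, res = (-2)*2+(-1) = -5
n=1: <6, res = (-5)*2+1 = -9
n=5: <6, res = (-9)*2+5 = -13
n=9: not <6, res = (-13)-1 = -14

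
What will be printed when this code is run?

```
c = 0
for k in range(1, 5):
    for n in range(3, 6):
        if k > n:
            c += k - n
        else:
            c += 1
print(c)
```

12

k=1,n=3: not 1>3, c = 0+1 = 1
k=1,n=4: not 1>4, c = 1+1 = 2
k=1,n=5: not 1>5, c = 2+1 = 3
k=2,n=3: not 2>3, c = 3+1 = 4
k=2,n=4: not 2>4, c = 4+1 = 5
k=2,n=5: not 2>5, c = 5+1 = 6
k=3,n=3: not 3>3, c = 6+1 = 7
k=3,n=4: not 3>4, c = 7+1 = 8
k=3,n=5: not 3>5, c = 8+1 = 9
k=4,n=3: 4>3, c = 9+1 = 10
k=4,n=4: not 4>4, c = 10+1 = 11
k=4,n=5: not 4>5, c = 11+1 = 12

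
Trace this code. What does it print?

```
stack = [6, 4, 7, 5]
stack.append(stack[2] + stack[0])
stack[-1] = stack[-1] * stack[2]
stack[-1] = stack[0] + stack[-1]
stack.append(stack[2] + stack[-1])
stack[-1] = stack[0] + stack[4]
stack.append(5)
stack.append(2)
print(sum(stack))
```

append stack[2]+stack[0] = 7+6 = 13 → [6, 4, 7, 5, 13]
stack[-1] = stack[-1]*stack[2] = 13*7 = 91 → [6, 4, 7, 5, 91]
stack[-1] = stack[0]+stack[-1] = 6+91 = 97 → [6, 4, 7, 5, 97]
append stack[2]+stack[-1] = 7+97 = 104 → [6, 4, 7, 5, 97, 104]
stack[-1] = stack[0]+stack[4] = 6+97 = 103 → [6, 4, 7, 5, 97, 103]
append 5 → [6, 4, 7, 5, 97, 103, 5]
append 2 → [6, 4, 7, 5, 97, 103, 5, 2]
sum = 229

229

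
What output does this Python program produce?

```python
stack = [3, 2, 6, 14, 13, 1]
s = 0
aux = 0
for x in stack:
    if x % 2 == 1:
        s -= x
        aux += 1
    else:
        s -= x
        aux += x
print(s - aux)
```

x=3: odd, s = 0-3 = -3; aux=1
x=2: not odd, s = (-3)-2 = -5; aux=3
x=6: not odd, s = (-5)-6 = -11; aux=9
x=14: not odd, s = (-11)-14 = -25; aux=23
x=13: odd, s = (-25)-13 = -38; aux=24
x=1: odd, s = (-38)-1 = -39; aux=25
s-aux = (-39)-25 = -64

-64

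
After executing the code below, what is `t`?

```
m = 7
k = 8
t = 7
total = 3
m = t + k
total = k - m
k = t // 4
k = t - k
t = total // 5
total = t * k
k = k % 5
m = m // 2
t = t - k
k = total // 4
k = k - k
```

m = 7+8 = 15
total = 8-15 = -7
k = 7//4 = 1
k = 7-1 = 6
t = (-7)//5 = -2
total = (-2)*6 = -12
k = 6%5 = 1
m = 15//2 = 7
t = (-2)-1 = -3
k = (-12)//4 = -3
k = (-3)-(-3) = 0

-3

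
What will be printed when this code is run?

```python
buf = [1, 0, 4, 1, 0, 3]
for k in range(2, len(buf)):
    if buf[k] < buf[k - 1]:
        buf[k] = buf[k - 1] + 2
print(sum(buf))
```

29

k=2: 4>=0, unchanged → [1, 0, 4, 1, 0, 3]
k=3: 1<4, buf[3] = 4+2 = 6 → [1, 0, 4, 6, 0, 3]
k=4: 0<6, buf[4] = 6+2 = 8 → [1, 0, 4, 6, 8, 3]
k=5: 3<8, buf[5] = 8+2 = 10 → [1, 0, 4, 6, 8, 10]
sum = 29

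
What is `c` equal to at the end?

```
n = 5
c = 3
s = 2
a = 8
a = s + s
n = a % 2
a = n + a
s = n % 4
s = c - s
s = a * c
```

3

a = 2+2 = 4
n = 4%2 = 0
a = 0+4 = 4
s = 0%4 = 0
s = 3-0 = 3
s = 4*3 = 12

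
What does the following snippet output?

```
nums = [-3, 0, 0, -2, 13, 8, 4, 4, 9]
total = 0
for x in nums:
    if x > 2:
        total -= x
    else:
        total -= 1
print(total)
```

x=-3: not >2, total = 0-1 = -1
x=0: not >2, total = (-1)-1 = -2
x=0: not >2, total = (-2)-1 = -3
x=-2: not >2, total = (-3)-1 = -4
x=13: >2, total = (-4)-13 = -17
x=8: >2, total = (-17)-8 = -25
x=4: >2, total = (-25)-4 = -29
x=4: >2, total = (-29)-4 = -33
x=9: >2, total = (-33)-9 = -42

-42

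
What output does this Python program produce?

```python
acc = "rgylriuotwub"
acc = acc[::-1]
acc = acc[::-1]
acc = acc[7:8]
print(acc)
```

reverse → 'buwtouirlygr'
reverse → 'rgylriuotwub'
slice [7:8] → 'o'

o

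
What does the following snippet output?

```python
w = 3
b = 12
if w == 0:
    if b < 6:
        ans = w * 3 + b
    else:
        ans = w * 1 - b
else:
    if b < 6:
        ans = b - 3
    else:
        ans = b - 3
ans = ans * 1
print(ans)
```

w=3, b=12
w == 0 is False; b < 6 is False
→ ans = b - 3 = 9
ans = 9*1 = 9

9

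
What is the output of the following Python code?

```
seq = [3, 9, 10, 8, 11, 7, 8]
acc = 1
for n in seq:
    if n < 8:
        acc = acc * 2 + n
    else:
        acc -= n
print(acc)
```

-67

n=3: <8, acc = 1*2+3 = 5
n=9: not <8, acc = 5-9 = -4
n=10: not <8, acc = (-4)-10 = -14
n=8: not <8, acc = (-14)-8 = -22
n=11: not <8, acc = (-22)-11 = -33
n=7: <8, acc = (-33)*2+7 = -59
n=8: not <8, acc = (-59)-8 = -67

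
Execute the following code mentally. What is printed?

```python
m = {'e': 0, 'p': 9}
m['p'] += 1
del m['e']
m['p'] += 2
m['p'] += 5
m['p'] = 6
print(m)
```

m['p'] = 9+1 = 10 → {'e': 0, 'p': 10}
del 'e' → {'p': 10}
m['p'] = 10+2 = 12 → {'p': 12}
m['p'] = 12+5 = 17 → {'p': 17}
m['p'] = 6 → {'p': 6}

{'p': 6}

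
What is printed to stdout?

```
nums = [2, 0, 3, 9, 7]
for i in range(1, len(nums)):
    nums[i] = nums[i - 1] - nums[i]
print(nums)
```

[2, 2, -1, -10, -17]

i=1: nums[1] = 2-0 = 2 → [2, 2, 3, 9, 7]
i=2: nums[2] = 2-3 = -1 → [2, 2, -1, 9, 7]
i=3: nums[3] = (-1)-9 = -10 → [2, 2, -1, -10, 7]
i=4: nums[4] = (-10)-7 = -17 → [2, 2, -1, -10, -17]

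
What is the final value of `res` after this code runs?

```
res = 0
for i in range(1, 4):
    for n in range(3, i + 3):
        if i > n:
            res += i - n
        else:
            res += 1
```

i=1,n=3: not 1>3, res = 0+1 = 1
i=2,n=3: not 2>3, res = 1+1 = 2
i=2,n=4: not 2>4, res = 2+1 = 3
i=3,n=3: not 3>3, res = 3+1 = 4
i=3,n=4: not 3>4, res = 4+1 = 5
i=3,n=5: not 3>5, res = 5+1 = 6

6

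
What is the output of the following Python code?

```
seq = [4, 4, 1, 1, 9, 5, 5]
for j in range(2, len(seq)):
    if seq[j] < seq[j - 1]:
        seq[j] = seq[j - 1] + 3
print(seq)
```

[4, 4, 7, 10, 13, 16, 19]

j=2: 1<4, seq[2] = 4+3 = 7 → [4, 4, 7, 1, 9, 5, 5]
j=3: 1<7, seq[3] = 7+3 = 10 → [4, 4, 7, 10, 9, 5, 5]
j=4: 9<10, seq[4] = 10+3 = 13 → [4, 4, 7, 10, 13, 5, 5]
j=5: 5<13, seq[5] = 13+3 = 16 → [4, 4, 7, 10, 13, 16, 5]
j=6: 5<16, seq[6] = 16+3 = 19 → [4, 4, 7, 10, 13, 16, 19]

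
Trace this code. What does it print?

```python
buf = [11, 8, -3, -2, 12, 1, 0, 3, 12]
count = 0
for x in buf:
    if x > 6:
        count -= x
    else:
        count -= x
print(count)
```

-42

x=11: >6, count = 0-11 = -11
x=8: >6, count = (-11)-8 = -19
x=-3: not >6, count = (-19)-(-3) = -16
x=-2: not >6, count = (-16)-(-2) = -14
x=12: >6, count = (-14)-12 = -26
x=1: not >6, count = (-26)-1 = -27
x=0: not >6, count = (-27)-0 = -27
x=3: not >6, count = (-27)-3 = -30
x=12: >6, count = (-30)-12 = -42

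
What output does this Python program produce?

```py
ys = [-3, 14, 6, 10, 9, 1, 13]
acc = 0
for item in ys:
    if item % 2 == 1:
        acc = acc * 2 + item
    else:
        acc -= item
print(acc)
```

-213

item=-3: odd, acc = 0*2+(-3) = -3
item=14: not odd, acc = (-3)-14 = -17
item=6: not odd, acc = (-17)-6 = -23
item=10: not odd, acc = (-23)-10 = -33
item=9: odd, acc = (-33)*2+9 = -57
item=1: odd, acc = (-57)*2+1 = -113
item=13: odd, acc = (-113)*2+13 = -213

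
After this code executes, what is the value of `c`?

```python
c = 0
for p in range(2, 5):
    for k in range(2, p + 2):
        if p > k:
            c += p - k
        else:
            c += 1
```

p=2,k=2: not 2>2, c = 0+1 = 1
p=2,k=3: not 2>3, c = 1+1 = 2
p=3,k=2: 3>2, c = 2+1 = 3
p=3,k=3: not 3>3, c = 3+1 = 4
p=3,k=4: not 3>4, c = 4+1 = 5
p=4,k=2: 4>2, c = 5+2 = 7
p=4,k=3: 4>3, c = 7+1 = 8
p=4,k=4: not 4>4, c = 8+1 = 9
p=4,k=5: not 4>5, c = 9+1 = 10

10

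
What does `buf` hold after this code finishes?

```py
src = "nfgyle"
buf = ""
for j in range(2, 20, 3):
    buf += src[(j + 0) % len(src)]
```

j=2: add src[2]='g' → 'g'
j=5: add src[5]='e' → 'ge'
j=8: add src[2]='g' → 'geg'
j=11: add src[5]='e' → 'gege'
j=14: add src[2]='g' → 'gegeg'
j=17: add src[5]='e' → 'gegege'

'gegege'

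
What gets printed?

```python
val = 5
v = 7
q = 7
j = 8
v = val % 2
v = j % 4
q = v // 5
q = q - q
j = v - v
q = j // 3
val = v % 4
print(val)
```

0

v = 5%2 = 1
v = 8%4 = 0
q = 0//5 = 0
q = 0-0 = 0
j = 0-0 = 0
q = 0//3 = 0
val = 0%4 = 0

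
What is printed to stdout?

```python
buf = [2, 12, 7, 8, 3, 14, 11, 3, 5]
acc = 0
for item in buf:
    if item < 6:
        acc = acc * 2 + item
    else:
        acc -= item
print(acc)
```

-277

item=2: <6, acc = 0*2+2 = 2
item=12: not <6, acc = 2-12 = -10
item=7: not <6, acc = (-10)-7 = -17
item=8: not <6, acc = (-17)-8 = -25
item=3: <6, acc = (-25)*2+3 = -47
item=14: not <6, acc = (-47)-14 = -61
item=11: not <6, acc = (-61)-11 = -72
item=3: <6, acc = (-72)*2+3 = -141
item=5: <6, acc = (-141)*2+5 = -277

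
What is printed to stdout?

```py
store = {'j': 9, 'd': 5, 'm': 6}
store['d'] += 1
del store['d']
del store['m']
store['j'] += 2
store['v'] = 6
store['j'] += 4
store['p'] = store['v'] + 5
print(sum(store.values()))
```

store['d'] = 5+1 = 6 → {'j': 9, 'd': 6, 'm': 6}
del 'd' → {'j': 9, 'm': 6}
del 'm' → {'j': 9}
store['j'] = 9+2 = 11 → {'j': 11}
store['v'] = 6 → {'j': 11, 'v': 6}
store['j'] = 11+4 = 15 → {'j': 15, 'v': 6}
store['p'] = store['v']+5 = 11 → {'j': 15, 'v': 6, 'p': 11}
sum of values = 32

32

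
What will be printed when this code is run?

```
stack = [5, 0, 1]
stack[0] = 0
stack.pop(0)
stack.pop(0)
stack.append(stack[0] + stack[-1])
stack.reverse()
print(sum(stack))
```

stack[0] = 0 → [0, 0, 1]
pop(0) removes 0 → [0, 1]
pop(0) removes 0 → [1]
append stack[0]+stack[-1] = 1+1 = 2 → [1, 2]
reverse → [2, 1]
sum = 3

3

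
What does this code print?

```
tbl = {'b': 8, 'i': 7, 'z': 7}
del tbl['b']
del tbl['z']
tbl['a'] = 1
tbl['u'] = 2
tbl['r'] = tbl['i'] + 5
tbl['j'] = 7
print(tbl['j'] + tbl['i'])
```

14

del 'b' → {'i': 7, 'z': 7}
del 'z' → {'i': 7}
tbl['a'] = 1 → {'i': 7, 'a': 1}
tbl['u'] = 2 → {'i': 7, 'a': 1, 'u': 2}
tbl['r'] = tbl['i']+5 = 12 → {'i': 7, 'a': 1, 'u': 2, 'r': 12}
tbl['j'] = 7 → {'i': 7, 'a': 1, 'u': 2, 'r': 12, 'j': 7}
tbl['j']+tbl['i'] = 7+7 = 14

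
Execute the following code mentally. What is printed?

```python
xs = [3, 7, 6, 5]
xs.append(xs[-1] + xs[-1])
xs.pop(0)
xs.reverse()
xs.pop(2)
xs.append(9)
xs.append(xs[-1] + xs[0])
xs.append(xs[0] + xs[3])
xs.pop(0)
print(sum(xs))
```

append xs[-1]+xs[-1] = 5+5 = 10 → [3, 7, 6, 5, 10]
pop(0) removes 3 → [7, 6, 5, 10]
reverse → [10, 5, 6, 7]
pop(2) removes 6 → [10, 5, 7]
append 9 → [10, 5, 7, 9]
append xs[-1]+xs[0] = 9+10 = 19 → [10, 5, 7, 9, 19]
append xs[0]+xs[3] = 10+9 = 19 → [10, 5, 7, 9, 19, 19]
pop(0) removes 10 → [5, 7, 9, 19, 19]
sum = 59

59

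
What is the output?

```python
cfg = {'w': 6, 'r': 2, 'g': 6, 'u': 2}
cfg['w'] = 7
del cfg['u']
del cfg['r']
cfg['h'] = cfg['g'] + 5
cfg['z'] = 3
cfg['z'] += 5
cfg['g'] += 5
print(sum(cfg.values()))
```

cfg['w'] = 7 → {'w': 7, 'r': 2, 'g': 6, 'u': 2}
del 'u' → {'w': 7, 'r': 2, 'g': 6}
del 'r' → {'w': 7, 'g': 6}
cfg['h'] = cfg['g']+5 = 11 → {'w': 7, 'g': 6, 'h': 11}
cfg['z'] = 3 → {'w': 7, 'g': 6, 'h': 11, 'z': 3}
cfg['z'] = 3+5 = 8 → {'w': 7, 'g': 6, 'h': 11, 'z': 8}
cfg['g'] = 6+5 = 11 → {'w': 7, 'g': 11, 'h': 11, 'z': 8}
sum of values = 37

37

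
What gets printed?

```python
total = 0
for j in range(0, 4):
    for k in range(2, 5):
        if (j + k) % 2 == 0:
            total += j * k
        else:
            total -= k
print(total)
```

6

j=0,k=2: even sum, total = 0+0 = 0
j=0,k=3: odd sum, total = 0-3 = -3
j=0,k=4: even sum, total = (-3)+0 = -3
j=1,k=2: odd sum, total = (-3)-2 = -5
j=1,k=3: even sum, total = (-5)+3 = -2
j=1,k=4: odd sum, total = (-2)-4 = -6
j=2,k=2: even sum, total = (-6)+4 = -2
j=2,k=3: odd sum, total = (-2)-3 = -5
j=2,k=4: even sum, total = (-5)+8 = 3
j=3,k=2: odd sum, total = 3-2 = 1
j=3,k=3: even sum, total = 1+9 = 10
j=3,k=4: odd sum, total = 10-4 = 6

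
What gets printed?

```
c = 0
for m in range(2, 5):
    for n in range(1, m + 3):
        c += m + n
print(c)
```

m=2,n=1: c = 0+3 = 3
m=2,n=2: c = 3+4 = 7
m=2,n=3: c = 7+5 = 12
m=2,n=4: c = 12+6 = 18
m=3,n=1: c = 18+4 = 22
m=3,n=2: c = 22+5 = 27
m=3,n=3: c = 27+6 = 33
m=3,n=4: c = 33+7 = 40
m=3,n=5: c = 40+8 = 48
m=4,n=1: c = 48+5 = 53
m=4,n=2: c = 53+6 = 59
m=4,n=3: c = 59+7 = 66
m=4,n=4: c = 66+8 = 74
m=4,n=5: c = 74+9 = 83
m=4,n=6: c = 83+10 = 93

93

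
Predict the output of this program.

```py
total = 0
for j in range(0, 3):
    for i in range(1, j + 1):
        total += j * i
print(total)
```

j=1,i=1: total = 0+1 = 1
j=2,i=1: total = 1+2 = 3
j=2,i=2: total = 3+4 = 7

7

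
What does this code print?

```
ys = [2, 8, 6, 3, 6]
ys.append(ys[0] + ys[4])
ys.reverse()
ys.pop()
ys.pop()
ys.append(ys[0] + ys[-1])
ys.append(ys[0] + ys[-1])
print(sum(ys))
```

append ys[0]+ys[4] = 2+6 = 8 → [2, 8, 6, 3, 6, 8]
reverse → [8, 6, 3, 6, 8, 2]
pop() removes 2 → [8, 6, 3, 6, 8]
pop() removes 8 → [8, 6, 3, 6]
append ys[0]+ys[-1] = 8+6 = 14 → [8, 6, 3, 6, 14]
append ys[0]+ys[-1] = 8+14 = 22 → [8, 6, 3, 6, 14, 22]
sum = 59

59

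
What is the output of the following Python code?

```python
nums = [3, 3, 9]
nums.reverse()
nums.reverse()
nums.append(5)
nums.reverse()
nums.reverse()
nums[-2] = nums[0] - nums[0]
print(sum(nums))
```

reverse → [9, 3, 3]
reverse → [3, 3, 9]
append 5 → [3, 3, 9, 5]
reverse → [5, 9, 3, 3]
reverse → [3, 3, 9, 5]
nums[-2] = nums[0]-nums[0] = 3-3 = 0 → [3, 3, 0, 5]
sum = 11

11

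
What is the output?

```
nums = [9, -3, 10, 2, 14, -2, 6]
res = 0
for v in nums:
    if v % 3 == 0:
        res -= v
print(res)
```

-12

v=9: %3==0, res = 0-9 = -9
v=-3: %3==0, res = (-9)-(-3) = -6
v=10: not %3==0
v=2: not %3==0
v=14: not %3==0
v=-2: not %3==0
v=6: %3==0, res = (-6)-6 = -12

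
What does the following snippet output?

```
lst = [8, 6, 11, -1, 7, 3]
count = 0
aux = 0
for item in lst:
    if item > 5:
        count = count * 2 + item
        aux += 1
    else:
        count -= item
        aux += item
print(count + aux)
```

122

item=8: >5, count = 0*2+8 = 8; aux=1
item=6: >5, count = 8*2+6 = 22; aux=2
item=11: >5, count = 22*2+11 = 55; aux=3
item=-1: not >5, count = 55-(-1) = 56; aux=2
item=7: >5, count = 56*2+7 = 119; aux=3
item=3: not >5, count = 119-3 = 116; aux=6
count+aux = 116+6 = 122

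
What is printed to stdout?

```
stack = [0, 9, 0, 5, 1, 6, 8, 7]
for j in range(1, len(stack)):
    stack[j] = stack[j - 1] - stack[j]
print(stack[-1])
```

-36

j=1: stack[1] = 0-9 = -9 → [0, -9, 0, 5, 1, 6, 8, 7]
j=2: stack[2] = (-9)-0 = -9 → [0, -9, -9, 5, 1, 6, 8, 7]
j=3: stack[3] = (-9)-5 = -14 → [0, -9, -9, -14, 1, 6, 8, 7]
j=4: stack[4] = (-14)-1 = -15 → [0, -9, -9, -14, -15, 6, 8, 7]
j=5: stack[5] = (-15)-6 = -21 → [0, -9, -9, -14, -15, -21, 8, 7]
j=6: stack[6] = (-21)-8 = -29 → [0, -9, -9, -14, -15, -21, -29, 7]
j=7: stack[7] = (-29)-7 = -36 → [0, -9, -9, -14, -15, -21, -29, -36]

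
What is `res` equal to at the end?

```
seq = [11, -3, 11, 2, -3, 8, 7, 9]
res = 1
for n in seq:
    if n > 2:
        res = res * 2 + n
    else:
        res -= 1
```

n=11: >2, res = 1*2+11 = 13
n=-3: not >2, res = 13-1 = 12
n=11: >2, res = 12*2+11 = 35
n=2: not >2, res = 35-1 = 34
n=-3: not >2, res = 34-1 = 33
n=8: >2, res = 33*2+8 = 74
n=7: >2, res = 74*2+7 = 155
n=9: >2, res = 155*2+9 = 319

319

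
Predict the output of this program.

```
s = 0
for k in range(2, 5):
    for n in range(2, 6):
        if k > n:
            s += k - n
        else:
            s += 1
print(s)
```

k=2,n=2: not 2>2, s = 0+1 = 1
k=2,n=3: not 2>3, s = 1+1 = 2
k=2,n=4: not 2>4, s = 2+1 = 3
k=2,n=5: not 2>5, s = 3+1 = 4
k=3,n=2: 3>2, s = 4+1 = 5
k=3,n=3: not 3>3, s = 5+1 = 6
k=3,n=4: not 3>4, s = 6+1 = 7
k=3,n=5: not 3>5, s = 7+1 = 8
k=4,n=2: 4>2, s = 8+2 = 10
k=4,n=3: 4>3, s = 10+1 = 11
k=4,n=4: not 4>4, s = 11+1 = 12
k=4,n=5: not 4>5, s = 12+1 = 13

13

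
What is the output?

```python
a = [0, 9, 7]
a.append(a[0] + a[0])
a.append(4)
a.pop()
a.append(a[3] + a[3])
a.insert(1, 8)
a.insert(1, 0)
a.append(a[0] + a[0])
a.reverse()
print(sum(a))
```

append a[0]+a[0] = 0+0 = 0 → [0, 9, 7, 0]
append 4 → [0, 9, 7, 0, 4]
pop() removes 4 → [0, 9, 7, 0]
append a[3]+a[3] = 0+0 = 0 → [0, 9, 7, 0, 0]
insert 8 at 1 → [0, 8, 9, 7, 0, 0]
insert 0 at 1 → [0, 0, 8, 9, 7, 0, 0]
append a[0]+a[0] = 0+0 = 0 → [0, 0, 8, 9, 7, 0, 0, 0]
reverse → [0, 0, 0, 7, 9, 8, 0, 0]
sum = 24

24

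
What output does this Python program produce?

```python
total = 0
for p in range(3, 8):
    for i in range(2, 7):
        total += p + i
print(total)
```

225

p=3,i=2: total = 0+5 = 5
p=3,i=3: total = 5+6 = 11
p=3,i=4: total = 11+7 = 18
p=3,i=5: total = 18+8 = 26
p=3,i=6: total = 26+9 = 35
p=4,i=2: total = 35+6 = 41
p=4,i=3: total = 41+7 = 48
p=4,i=4: total = 48+8 = 56
p=4,i=5: total = 56+9 = 65
p=4,i=6: total = 65+10 = 75
p=5,i=2: total = 75+7 = 82
p=5,i=3: total = 82+8 = 90
p=5,i=4: total = 90+9 = 99
p=5,i=5: total = 99+10 = 109
p=5,i=6: total = 109+11 = 120
p=6,i=2: total = 120+8 = 128
p=6,i=3: total = 128+9 = 137
p=6,i=4: total = 137+10 = 147
p=6,i=5: total = 147+11 = 158
p=6,i=6: total = 158+12 = 170
p=7,i=2: total = 170+9 = 179
p=7,i=3: total = 179+10 = 189
p=7,i=4: total = 189+11 = 200
p=7,i=5: total = 200+12 = 212
p=7,i=6: total = 212+13 = 225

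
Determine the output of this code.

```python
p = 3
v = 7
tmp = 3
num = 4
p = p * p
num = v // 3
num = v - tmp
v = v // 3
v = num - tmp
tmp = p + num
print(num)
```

p = 3*3 = 9
num = 7//3 = 2
num = 7-3 = 4
v = 7//3 = 2
v = 4-3 = 1
tmp = 9+4 = 13

4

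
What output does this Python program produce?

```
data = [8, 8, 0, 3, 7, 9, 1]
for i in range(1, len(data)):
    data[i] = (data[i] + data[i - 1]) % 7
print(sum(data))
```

i=1: data[1] = (8+8)%7 = 2 → [8, 2, 0, 3, 7, 9, 1]
i=2: data[2] = (0+2)%7 = 2 → [8, 2, 2, 3, 7, 9, 1]
i=3: data[3] = (3+2)%7 = 5 → [8, 2, 2, 5, 7, 9, 1]
i=4: data[4] = (7+5)%7 = 5 → [8, 2, 2, 5, 5, 9, 1]
i=5: data[5] = (9+5)%7 = 0 → [8, 2, 2, 5, 5, 0, 1]
i=6: data[6] = (1+0)%7 = 1 → [8, 2, 2, 5, 5, 0, 1]
sum = 23

23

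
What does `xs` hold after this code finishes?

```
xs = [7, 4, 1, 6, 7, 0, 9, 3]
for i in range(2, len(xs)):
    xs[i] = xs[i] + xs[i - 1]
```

i=2: xs[2] = 1+4 = 5 → [7, 4, 5, 6, 7, 0, 9, 3]
i=3: xs[3] = 6+5 = 11 → [7, 4, 5, 11, 7, 0, 9, 3]
i=4: xs[4] = 7+11 = 18 → [7, 4, 5, 11, 18, 0, 9, 3]
i=5: xs[5] = 0+18 = 18 → [7, 4, 5, 11, 18, 18, 9, 3]
i=6: xs[6] = 9+18 = 27 → [7, 4, 5, 11, 18, 18, 27, 3]
i=7: xs[7] = 3+27 = 30 → [7, 4, 5, 11, 18, 18, 27, 30]

[7, 4, 5, 11, 18, 18, 27, 30]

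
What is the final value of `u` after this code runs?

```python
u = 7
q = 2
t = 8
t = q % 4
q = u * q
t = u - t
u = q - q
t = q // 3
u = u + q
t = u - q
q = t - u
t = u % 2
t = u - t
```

t = 2%4 = 2
q = 7*2 = 14
t = 7-2 = 5
u = 14-14 = 0
t = 14//3 = 4
u = 0+14 = 14
t = 14-14 = 0
q = 0-14 = -14
t = 14%2 = 0
t = 14-0 = 14

14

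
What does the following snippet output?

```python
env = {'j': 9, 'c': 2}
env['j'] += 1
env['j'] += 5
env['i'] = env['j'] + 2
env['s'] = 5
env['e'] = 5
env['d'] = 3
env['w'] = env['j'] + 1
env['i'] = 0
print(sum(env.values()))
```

46

env['j'] = 9+1 = 10 → {'j': 10, 'c': 2}
env['j'] = 10+5 = 15 → {'j': 15, 'c': 2}
env['i'] = env['j']+2 = 17 → {'j': 15, 'c': 2, 'i': 17}
env['s'] = 5 → {'j': 15, 'c': 2, 'i': 17, 's': 5}
env['e'] = 5 → {'j': 15, 'c': 2, 'i': 17, 's': 5, 'e': 5}
env['d'] = 3 → {'j': 15, 'c': 2, 'i': 17, 's': 5, 'e': 5, 'd': 3}
env['w'] = env['j']+1 = 16 → {'j': 15, 'c': 2, 'i': 17, 's': 5, 'e': 5, 'd': 3, 'w': 16}
env['i'] = 0 → {'j': 15, 'c': 2, 'i': 0, 's': 5, 'e': 5, 'd': 3, 'w': 16}
sum of values = 46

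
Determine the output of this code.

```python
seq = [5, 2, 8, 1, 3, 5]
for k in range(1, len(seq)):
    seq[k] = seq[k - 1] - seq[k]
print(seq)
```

[5, 3, -5, -6, -9, -14]

k=1: seq[1] = 5-2 = 3 → [5, 3, 8, 1, 3, 5]
k=2: seq[2] = 3-8 = -5 → [5, 3, -5, 1, 3, 5]
k=3: seq[3] = (-5)-1 = -6 → [5, 3, -5, -6, 3, 5]
k=4: seq[4] = (-6)-3 = -9 → [5, 3, -5, -6, -9, 5]
k=5: seq[5] = (-9)-5 = -14 → [5, 3, -5, -6, -9, -14]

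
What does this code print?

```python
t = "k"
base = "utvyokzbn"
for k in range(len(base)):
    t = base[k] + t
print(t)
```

k=0: prepend 'u' → 'uk'
k=1: prepend 't' → 'tuk'
k=2: prepend 'v' → 'vtuk'
k=3: prepend 'y' → 'yvtuk'
k=4: prepend 'o' → 'oyvtuk'
k=5: prepend 'k' → 'koyvtuk'
k=6: prepend 'z' → 'zkoyvtuk'
k=7: prepend 'b' → 'bzkoyvtuk'
k=8: prepend 'n' → 'nbzkoyvtuk'

nbzkoyvtuk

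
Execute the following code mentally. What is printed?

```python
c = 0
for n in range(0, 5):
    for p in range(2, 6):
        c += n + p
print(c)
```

n=0,p=2: c = 0+2 = 2
n=0,p=3: c = 2+3 = 5
n=0,p=4: c = 5+4 = 9
n=0,p=5: c = 9+5 = 14
n=1,p=2: c = 14+3 = 17
n=1,p=3: c = 17+4 = 21
n=1,p=4: c = 21+5 = 26
n=1,p=5: c = 26+6 = 32
n=2,p=2: c = 32+4 = 36
n=2,p=3: c = 36+5 = 41
n=2,p=4: c = 41+6 = 47
n=2,p=5: c = 47+7 = 54
n=3,p=2: c = 54+5 = 59
n=3,p=3: c = 59+6 = 65
n=3,p=4: c = 65+7 = 72
n=3,p=5: c = 72+8 = 80
n=4,p=2: c = 80+6 = 86
n=4,p=3: c = 86+7 = 93
n=4,p=4: c = 93+8 = 101
n=4,p=5: c = 101+9 = 110

110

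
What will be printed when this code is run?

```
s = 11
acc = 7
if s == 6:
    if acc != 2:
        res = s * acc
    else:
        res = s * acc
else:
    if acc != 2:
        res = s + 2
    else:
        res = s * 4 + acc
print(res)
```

13

s=11, acc=7
s == 6 is False; acc != 2 is True
→ res = s + 2 = 13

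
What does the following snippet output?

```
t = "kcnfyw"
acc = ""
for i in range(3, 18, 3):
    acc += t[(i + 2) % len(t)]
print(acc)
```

i=3: add t[5]='w' → 'w'
i=6: add t[2]='n' → 'wn'
i=9: add t[5]='w' → 'wnw'
i=12: add t[2]='n' → 'wnwn'
i=15: add t[5]='w' → 'wnwnw'

wnwnw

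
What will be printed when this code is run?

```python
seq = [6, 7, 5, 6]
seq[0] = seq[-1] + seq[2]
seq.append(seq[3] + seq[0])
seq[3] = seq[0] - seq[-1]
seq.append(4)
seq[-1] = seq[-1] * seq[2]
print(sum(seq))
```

54

seq[0] = seq[-1]+seq[2] = 6+5 = 11 → [11, 7, 5, 6]
append seq[3]+seq[0] = 6+11 = 17 → [11, 7, 5, 6, 17]
seq[3] = seq[0]-seq[-1] = 11-17 = -6 → [11, 7, 5, -6, 17]
append 4 → [11, 7, 5, -6, 17, 4]
seq[-1] = seq[-1]*seq[2] = 4*5 = 20 → [11, 7, 5, -6, 17, 20]
sum = 54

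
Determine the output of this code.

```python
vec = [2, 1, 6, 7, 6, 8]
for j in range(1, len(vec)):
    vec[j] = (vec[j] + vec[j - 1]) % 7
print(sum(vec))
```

j=1: vec[1] = (1+2)%7 = 3 → [2, 3, 6, 7, 6, 8]
j=2: vec[2] = (6+3)%7 = 2 → [2, 3, 2, 7, 6, 8]
j=3: vec[3] = (7+2)%7 = 2 → [2, 3, 2, 2, 6, 8]
j=4: vec[4] = (6+2)%7 = 1 → [2, 3, 2, 2, 1, 8]
j=5: vec[5] = (8+1)%7 = 2 → [2, 3, 2, 2, 1, 2]
sum = 12

12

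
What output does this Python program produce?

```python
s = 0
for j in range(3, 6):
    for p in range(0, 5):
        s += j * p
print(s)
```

120

j=3,p=0: s = 0+0 = 0
j=3,p=1: s = 0+3 = 3
j=3,p=2: s = 3+6 = 9
j=3,p=3: s = 9+9 = 18
j=3,p=4: s = 18+12 = 30
j=4,p=0: s = 30+0 = 30
j=4,p=1: s = 30+4 = 34
j=4,p=2: s = 34+8 = 42
j=4,p=3: s = 42+12 = 54
j=4,p=4: s = 54+16 = 70
j=5,p=0: s = 70+0 = 70
j=5,p=1: s = 70+5 = 75
j=5,p=2: s = 75+10 = 85
j=5,p=3: s = 85+15 = 100
j=5,p=4: s = 100+20 = 120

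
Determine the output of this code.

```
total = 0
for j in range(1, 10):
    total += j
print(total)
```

j=1: total = 0+1 = 1
j=2: total = 1+2 = 3
j=3: total = 3+3 = 6
j=4: total = 6+4 = 10
j=5: total = 10+5 = 15
j=6: total = 15+6 = 21
j=7: total = 21+7 = 28
j=8: total = 28+8 = 36
j=9: total = 36+9 = 45

45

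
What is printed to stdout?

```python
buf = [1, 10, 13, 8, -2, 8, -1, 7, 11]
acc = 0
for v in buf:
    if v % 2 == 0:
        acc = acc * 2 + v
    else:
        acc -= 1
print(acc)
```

v=1: not even, acc = 0-1 = -1
v=10: even, acc = (-1)*2+10 = 8
v=13: not even, acc = 8-1 = 7
v=8: even, acc = 7*2+8 = 22
v=-2: even, acc = 22*2+(-2) = 42
v=8: even, acc = 42*2+8 = 92
v=-1: not even, acc = 92-1 = 91
v=7: not even, acc = 91-1 = 90
v=11: not even, acc = 90-1 = 89

89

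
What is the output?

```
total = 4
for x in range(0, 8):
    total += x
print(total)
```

32

x=0: total = 4+0 = 4
x=1: total = 4+1 = 5
x=2: total = 5+2 = 7
x=3: total = 7+3 = 10
x=4: total = 10+4 = 14
x=5: total = 14+5 = 19
x=6: total = 19+6 = 25
x=7: total = 25+7 = 32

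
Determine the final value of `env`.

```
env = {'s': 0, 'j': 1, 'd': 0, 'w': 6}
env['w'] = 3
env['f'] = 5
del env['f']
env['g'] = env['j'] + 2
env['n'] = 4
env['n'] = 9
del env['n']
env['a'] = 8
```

env['w'] = 3 → {'s': 0, 'j': 1, 'd': 0, 'w': 3}
env['f'] = 5 → {'s': 0, 'j': 1, 'd': 0, 'w': 3, 'f': 5}
del 'f' → {'s': 0, 'j': 1, 'd': 0, 'w': 3}
env['g'] = env['j']+2 = 3 → {'s': 0, 'j': 1, 'd': 0, 'w': 3, 'g': 3}
env['n'] = 4 → {'s': 0, 'j': 1, 'd': 0, 'w': 3, 'g': 3, 'n': 4}
env['n'] = 9 → {'s': 0, 'j': 1, 'd': 0, 'w': 3, 'g': 3, 'n': 9}
del 'n' → {'s': 0, 'j': 1, 'd': 0, 'w': 3, 'g': 3}
env['a'] = 8 → {'s': 0, 'j': 1, 'd': 0, 'w': 3, 'g': 3, 'a': 8}

{'s': 0, 'j': 1, 'd': 0, 'w': 3, 'g': 3, 'a': 8}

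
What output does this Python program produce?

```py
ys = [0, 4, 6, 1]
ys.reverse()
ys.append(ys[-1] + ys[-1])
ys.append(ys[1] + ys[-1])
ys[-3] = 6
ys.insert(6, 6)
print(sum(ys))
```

reverse → [1, 6, 4, 0]
append ys[-1]+ys[-1] = 0+0 = 0 → [1, 6, 4, 0, 0]
append ys[1]+ys[-1] = 6+0 = 6 → [1, 6, 4, 0, 0, 6]
ys[-3] = 6 → [1, 6, 4, 6, 0, 6]
insert 6 at 6 → [1, 6, 4, 6, 0, 6, 6]
sum = 29

29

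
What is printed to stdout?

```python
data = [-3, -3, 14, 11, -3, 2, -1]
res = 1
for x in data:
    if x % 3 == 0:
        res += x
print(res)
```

x=-3: %3==0, res = 1+(-3) = -2
x=-3: %3==0, res = (-2)+(-3) = -5
x=14: not %3==0
x=11: not %3==0
x=-3: %3==0, res = (-5)+(-3) = -8
x=2: not %3==0
x=-1: not %3==0

-8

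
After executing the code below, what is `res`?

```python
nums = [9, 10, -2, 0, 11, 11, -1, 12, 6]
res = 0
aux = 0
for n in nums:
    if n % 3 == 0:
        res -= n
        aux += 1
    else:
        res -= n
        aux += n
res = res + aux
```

-23

n=9: %3==0, res = 0-9 = -9; aux=1
n=10: not %3==0, res = (-9)-10 = -19; aux=11
n=-2: not %3==0, res = (-19)-(-2) = -17; aux=9
n=0: %3==0, res = (-17)-0 = -17; aux=10
n=11: not %3==0, res = (-17)-11 = -28; aux=21
n=11: not %3==0, res = (-28)-11 = -39; aux=32
n=-1: not %3==0, res = (-39)-(-1) = -38; aux=31
n=12: %3==0, res = (-38)-12 = -50; aux=32
n=6: %3==0, res = (-50)-6 = -56; aux=33
res+aux = (-56)+33 = -23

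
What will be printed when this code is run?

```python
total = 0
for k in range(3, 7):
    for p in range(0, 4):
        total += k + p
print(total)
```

k=3,p=0: total = 0+3 = 3
k=3,p=1: total = 3+4 = 7
k=3,p=2: total = 7+5 = 12
k=3,p=3: total = 12+6 = 18
k=4,p=0: total = 18+4 = 22
k=4,p=1: total = 22+5 = 27
k=4,p=2: total = 27+6 = 33
k=4,p=3: total = 33+7 = 40
k=5,p=0: total = 40+5 = 45
k=5,p=1: total = 45+6 = 51
k=5,p=2: total = 51+7 = 58
k=5,p=3: total = 58+8 = 66
k=6,p=0: total = 66+6 = 72
k=6,p=1: total = 72+7 = 79
k=6,p=2: total = 79+8 = 87
k=6,p=3: total = 87+9 = 96

96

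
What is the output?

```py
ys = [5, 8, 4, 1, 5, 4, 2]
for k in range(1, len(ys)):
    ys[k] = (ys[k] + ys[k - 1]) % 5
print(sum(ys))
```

k=1: ys[1] = (8+5)%5 = 3 → [5, 3, 4, 1, 5, 4, 2]
k=2: ys[2] = (4+3)%5 = 2 → [5, 3, 2, 1, 5, 4, 2]
k=3: ys[3] = (1+2)%5 = 3 → [5, 3, 2, 3, 5, 4, 2]
k=4: ys[4] = (5+3)%5 = 3 → [5, 3, 2, 3, 3, 4, 2]
k=5: ys[5] = (4+3)%5 = 2 → [5, 3, 2, 3, 3, 2, 2]
k=6: ys[6] = (2+2)%5 = 4 → [5, 3, 2, 3, 3, 2, 4]
sum = 22

22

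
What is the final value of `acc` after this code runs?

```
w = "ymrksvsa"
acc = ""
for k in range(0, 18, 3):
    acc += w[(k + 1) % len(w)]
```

k=0: add w[1]='m' → 'm'
k=3: add w[4]='s' → 'ms'
k=6: add w[7]='a' → 'msa'
k=9: add w[2]='r' → 'msar'
k=12: add w[5]='v' → 'msarv'
k=15: add w[0]='y' → 'msarvy'

'msarvy'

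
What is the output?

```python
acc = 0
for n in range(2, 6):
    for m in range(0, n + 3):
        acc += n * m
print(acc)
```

n=2,m=0: acc = 0+0 = 0
n=2,m=1: acc = 0+2 = 2
n=2,m=2: acc = 2+4 = 6
n=2,m=3: acc = 6+6 = 12
n=2,m=4: acc = 12+8 = 20
n=3,m=0: acc = 20+0 = 20
n=3,m=1: acc = 20+3 = 23
n=3,m=2: acc = 23+6 = 29
n=3,m=3: acc = 29+9 = 38
n=3,m=4: acc = 38+12 = 50
n=3,m=5: acc = 50+15 = 65
n=4,m=0: acc = 65+0 = 65
n=4,m=1: acc = 65+4 = 69
n=4,m=2: acc = 69+8 = 77
n=4,m=3: acc = 77+12 = 89
n=4,m=4: acc = 89+16 = 105
n=4,m=5: acc = 105+20 = 125
n=4,m=6: acc = 125+24 = 149
n=5,m=0: acc = 149+0 = 149
n=5,m=1: acc = 149+5 = 154
n=5,m=2: acc = 154+10 = 164
n=5,m=3: acc = 164+15 = 179
n=5,m=4: acc = 179+20 = 199
n=5,m=5: acc = 199+25 = 224
n=5,m=6: acc = 224+30 = 254
n=5,m=7: acc = 254+35 = 289

289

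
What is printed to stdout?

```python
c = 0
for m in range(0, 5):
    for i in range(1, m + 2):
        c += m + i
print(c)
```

m=0,i=1: c = 0+1 = 1
m=1,i=1: c = 1+2 = 3
m=1,i=2: c = 3+3 = 6
m=2,i=1: c = 6+3 = 9
m=2,i=2: c = 9+4 = 13
m=2,i=3: c = 13+5 = 18
m=3,i=1: c = 18+4 = 22
m=3,i=2: c = 22+5 = 27
m=3,i=3: c = 27+6 = 33
m=3,i=4: c = 33+7 = 40
m=4,i=1: c = 40+5 = 45
m=4,i=2: c = 45+6 = 51
m=4,i=3: c = 51+7 = 58
m=4,i=4: c = 58+8 = 66
m=4,i=5: c = 66+9 = 75

75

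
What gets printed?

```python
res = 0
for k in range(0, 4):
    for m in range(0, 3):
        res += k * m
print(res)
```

18

k=0,m=0: res = 0+0 = 0
k=0,m=1: res = 0+0 = 0
k=0,m=2: res = 0+0 = 0
k=1,m=0: res = 0+0 = 0
k=1,m=1: res = 0+1 = 1
k=1,m=2: res = 1+2 = 3
k=2,m=0: res = 3+0 = 3
k=2,m=1: res = 3+2 = 5
k=2,m=2: res = 5+4 = 9
k=3,m=0: res = 9+0 = 9
k=3,m=1: res = 9+3 = 12
k=3,m=2: res = 12+6 = 18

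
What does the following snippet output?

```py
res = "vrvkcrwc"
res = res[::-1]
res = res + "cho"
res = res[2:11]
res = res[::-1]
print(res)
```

reverse → 'cwrckvrv'
+ 'cho' → 'cwrckvrvcho'
slice [2:11] → 'rckvrvcho'
reverse → 'ohcvrvkcr'

ohcvrvkcr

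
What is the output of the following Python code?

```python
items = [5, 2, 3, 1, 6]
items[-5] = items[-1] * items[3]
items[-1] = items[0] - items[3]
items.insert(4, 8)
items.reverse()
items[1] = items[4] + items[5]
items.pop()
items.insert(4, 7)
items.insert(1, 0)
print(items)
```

items[-5] = items[-1]*items[3] = 6*1 = 6 → [6, 2, 3, 1, 6]
items[-1] = items[0]-items[3] = 6-1 = 5 → [6, 2, 3, 1, 5]
insert 8 at 4 → [6, 2, 3, 1, 8, 5]
reverse → [5, 8, 1, 3, 2, 6]
items[1] = items[4]+items[5] = 2+6 = 8 → [5, 8, 1, 3, 2, 6]
pop() removes 6 → [5, 8, 1, 3, 2]
insert 7 at 4 → [5, 8, 1, 3, 7, 2]
insert 0 at 1 → [5, 0, 8, 1, 3, 7, 2]

[5, 0, 8, 1, 3, 7, 2]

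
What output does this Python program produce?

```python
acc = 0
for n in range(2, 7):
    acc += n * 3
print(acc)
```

60

n=2: acc = 0+2*3 = 6
n=3: acc = 6+3*3 = 15
n=4: acc = 15+4*3 = 27
n=5: acc = 27+5*3 = 42
n=6: acc = 42+6*3 = 60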